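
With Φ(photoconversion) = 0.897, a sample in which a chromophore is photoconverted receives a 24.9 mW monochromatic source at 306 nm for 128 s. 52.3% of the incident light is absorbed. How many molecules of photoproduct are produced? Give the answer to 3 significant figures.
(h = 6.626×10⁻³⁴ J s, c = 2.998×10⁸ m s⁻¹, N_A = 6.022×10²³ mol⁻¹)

Photon energy at 306 nm: hc/λ = (6.626×10⁻³⁴)(2.998×10⁸)/(306×10⁻⁹) = 6.492×10⁻¹⁹ J.
Energy delivered: (24.9 mW)(128 s) = 3.187 J.
Photons incident: 3.187 / 6.492×10⁻¹⁹ = 4.909×10¹⁸, i.e. 4.909×10¹⁸/6.022×10²³ = 8.152×10⁻⁶ mol.
Photons absorbed: 0.523 × 8.152×10⁻⁶ = 4.263×10⁻⁶ mol.
Product: Φ × n_abs = 0.897 × 4.263×10⁻⁶ = 3.824×10⁻⁶ mol.
As a count: 3.824×10⁻⁶ × 6.022×10²³ = 2.30×10¹⁸.

2.30×10¹⁸ molecules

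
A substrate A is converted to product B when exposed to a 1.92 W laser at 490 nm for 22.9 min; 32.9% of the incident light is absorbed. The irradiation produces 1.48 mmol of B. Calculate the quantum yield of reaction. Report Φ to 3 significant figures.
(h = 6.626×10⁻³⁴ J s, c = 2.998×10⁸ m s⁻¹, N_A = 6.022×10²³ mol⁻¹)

Product: 1.48 mmol = 0.00148 mol.
Photon energy at 490 nm: hc/λ = (6.626×10⁻³⁴)(2.998×10⁸)/(490×10⁻⁹) = 4.054×10⁻¹⁹ J.
Energy delivered: (1.92 W)(1374 s) = 2638 J.
Photons incident: 2638 / 4.054×10⁻¹⁹ = 6.507×10²¹, i.e. 6.507×10²¹/6.022×10²³ = 0.01081 mol.
Photons absorbed: 0.329 × 0.01081 = 0.003556 mol.
Φ = 0.00148 mol / 0.003556 mol photons = 0.416.

Φ = 0.416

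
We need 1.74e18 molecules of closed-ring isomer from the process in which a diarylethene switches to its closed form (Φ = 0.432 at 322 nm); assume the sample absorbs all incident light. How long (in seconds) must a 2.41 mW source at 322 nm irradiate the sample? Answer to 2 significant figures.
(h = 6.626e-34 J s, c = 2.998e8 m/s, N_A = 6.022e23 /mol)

Product: 1.74e18 / 6.022e23 = 2.889e-6 mol.
Photons that must be absorbed: 2.889e-6 / 0.432 = 6.688e-6 mol.
Photon energy: hc/λ = 6.169e-19 J; per mole, 3.715e5 J mol⁻¹.
Energy required: 6.688e-6 × 3.715e5 = 2.485 J.
Time: 2.485 J / 0.00241 W = 1000 s.

t ≈ 1000 s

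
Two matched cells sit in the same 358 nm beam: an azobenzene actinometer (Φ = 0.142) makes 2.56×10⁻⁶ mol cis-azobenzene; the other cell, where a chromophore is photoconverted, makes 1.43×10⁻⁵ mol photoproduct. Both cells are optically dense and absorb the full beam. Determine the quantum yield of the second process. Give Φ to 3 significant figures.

Photons absorbed by the actinometer: 2.56×10⁻⁶ / 0.142 = 1.803×10⁻⁵ mol.
Φ(unknown) = 1.43×10⁻⁵ / 1.803×10⁻⁵ = 0.793.

Φ = 0.793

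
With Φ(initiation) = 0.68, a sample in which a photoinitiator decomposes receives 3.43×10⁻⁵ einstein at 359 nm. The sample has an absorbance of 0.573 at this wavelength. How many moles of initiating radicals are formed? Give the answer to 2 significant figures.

Fraction absorbed: 1 − 10^(−0.573) = 0.7327.
Photons absorbed: 0.7327 × 3.43×10⁻⁵ = 2.513×10⁻⁵ mol.
Product: Φ × n_abs = 0.68 × 2.513×10⁻⁵ = 1.709×10⁻⁵ mol.

1.7×10⁻⁵ mol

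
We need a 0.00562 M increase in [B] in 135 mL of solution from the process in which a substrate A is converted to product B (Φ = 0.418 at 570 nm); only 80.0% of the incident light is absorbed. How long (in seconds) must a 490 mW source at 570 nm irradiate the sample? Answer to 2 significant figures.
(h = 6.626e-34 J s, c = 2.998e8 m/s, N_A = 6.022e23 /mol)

t ≈ 970 s

Product: (0.00562 M)(0.135 L) = 7.587e-4 mol.
Photons that must be absorbed: 7.587e-4 / 0.418 = 0.001815 mol.
Incident photons needed: 0.001815 / 0.800 = 0.002269 mol.
Photon energy: hc/λ = 3.485e-19 J; per mole, 2.099e5 J mol⁻¹.
Energy required: 0.002269 × 2.099e5 = 476.3 J.
Time: 476.3 J / 0.49 W = 970 s.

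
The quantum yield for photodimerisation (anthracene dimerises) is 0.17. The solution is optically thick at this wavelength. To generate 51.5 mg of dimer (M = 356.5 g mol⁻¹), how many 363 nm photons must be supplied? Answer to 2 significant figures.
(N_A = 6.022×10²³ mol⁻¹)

Product: 51.5 mg / 356.5 g mol⁻¹ = 1.445×10⁻⁴ mol.
Photons that must be absorbed: 1.445×10⁻⁴ / 0.17 = 8.500×10⁻⁴ mol.
Photon count: 8.500×10⁻⁴ × 6.022×10²³ = 5.1×10²⁰.

5.1×10²⁰ photons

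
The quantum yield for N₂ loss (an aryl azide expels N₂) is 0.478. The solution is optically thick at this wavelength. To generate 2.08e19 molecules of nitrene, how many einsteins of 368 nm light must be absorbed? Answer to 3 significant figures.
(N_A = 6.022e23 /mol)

7.23e-5 einstein

Product: 2.08e19 / 6.022e23 = 3.454e-5 mol.
Photons that must be absorbed: 3.454e-5 / 0.478 = 7.226e-5 mol.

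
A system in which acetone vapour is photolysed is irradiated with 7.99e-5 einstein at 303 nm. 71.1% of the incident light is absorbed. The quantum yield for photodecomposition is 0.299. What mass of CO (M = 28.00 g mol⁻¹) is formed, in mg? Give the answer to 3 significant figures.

Photons absorbed: 0.711 × 7.99e-5 = 5.681e-5 mol.
Product: Φ × n_abs = 0.299 × 5.681e-5 = 1.699e-5 mol.
Mass: 1.699e-5 × 28.00 = 4.757e-4 g = 0.476 mg.

0.476 mg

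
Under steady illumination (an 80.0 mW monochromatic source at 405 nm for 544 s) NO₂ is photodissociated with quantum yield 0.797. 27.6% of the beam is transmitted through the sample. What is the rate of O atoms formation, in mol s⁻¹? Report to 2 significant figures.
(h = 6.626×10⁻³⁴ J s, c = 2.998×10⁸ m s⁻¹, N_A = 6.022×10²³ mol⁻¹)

1.6×10⁻⁷ mol s⁻¹

Photon energy at 405 nm: hc/λ = (6.626×10⁻³⁴)(2.998×10⁸)/(405×10⁻⁹) = 4.905×10⁻¹⁹ J.
Energy delivered: (80.0 mW)(544 s) = 43.52 J.
Photons incident: 43.52 / 4.905×10⁻¹⁹ = 8.873×10¹⁹, i.e. 8.873×10¹⁹/6.022×10²³ = 1.473×10⁻⁴ mol.
Fraction absorbed: 1 − 27.6/100 = 0.7240.
Photons absorbed: 0.7240 × 1.473×10⁻⁴ = 1.066×10⁻⁴ mol.
Product formed: 0.797 × 1.066×10⁻⁴ = 8.496×10⁻⁵ mol.
Rate: 8.496×10⁻⁵ / 544 s = 1.6×10⁻⁷ mol s⁻¹.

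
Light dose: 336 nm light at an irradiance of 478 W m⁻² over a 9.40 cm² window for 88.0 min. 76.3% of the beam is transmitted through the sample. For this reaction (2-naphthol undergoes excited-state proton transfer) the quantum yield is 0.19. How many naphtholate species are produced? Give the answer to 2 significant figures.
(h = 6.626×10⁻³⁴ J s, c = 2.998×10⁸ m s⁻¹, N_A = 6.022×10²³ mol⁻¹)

1.8×10²⁰ species

Photon energy at 336 nm: hc/λ = (6.626×10⁻³⁴)(2.998×10⁸)/(336×10⁻⁹) = 5.912×10⁻¹⁹ J.
Energy delivered: (478 W m⁻²)(9.40×10⁻⁴ m²)(5280 s) = 2372 J.
Photons incident: 2372 / 5.912×10⁻¹⁹ = 4.012×10²¹, i.e. 4.012×10²¹/6.022×10²³ = 0.006662 mol.
Fraction absorbed: 1 − 76.3/100 = 0.2370.
Photons absorbed: 0.2370 × 0.006662 = 0.001579 mol.
Product: Φ × n_abs = 0.19 × 0.001579 = 3.000×10⁻⁴ mol.
As a count: 3.000×10⁻⁴ × 6.022×10²³ = 1.8×10²⁰.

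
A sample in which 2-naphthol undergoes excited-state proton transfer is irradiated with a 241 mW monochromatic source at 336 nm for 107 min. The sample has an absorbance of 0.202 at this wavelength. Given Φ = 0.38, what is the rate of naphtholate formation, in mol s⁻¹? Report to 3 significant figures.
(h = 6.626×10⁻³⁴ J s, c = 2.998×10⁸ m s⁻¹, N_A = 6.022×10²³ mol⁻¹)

9.57×10⁻⁸ mol s⁻¹

Photon energy at 336 nm: hc/λ = (6.626×10⁻³⁴)(2.998×10⁸)/(336×10⁻⁹) = 5.912×10⁻¹⁹ J.
Energy delivered: (241 mW)(6420 s) = 1547 J.
Photons incident: 1547 / 5.912×10⁻¹⁹ = 2.617×10²¹, i.e. 2.617×10²¹/6.022×10²³ = 0.004346 mol.
Fraction absorbed: 1 − 10^(−0.202) = 0.3719.
Photons absorbed: 0.3719 × 0.004346 = 0.001616 mol.
Product formed: 0.38 × 0.001616 = 6.141×10⁻⁴ mol.
Rate: 6.141×10⁻⁴ / 6420 s = 9.57×10⁻⁸ mol s⁻¹.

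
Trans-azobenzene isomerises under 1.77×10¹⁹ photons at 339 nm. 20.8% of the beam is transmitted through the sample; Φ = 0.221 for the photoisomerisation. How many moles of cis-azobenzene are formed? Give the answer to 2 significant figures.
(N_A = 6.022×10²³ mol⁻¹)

Moles of photons: 1.77×10¹⁹ / 6.022×10²³ = 2.939×10⁻⁵ mol.
Fraction absorbed: 1 − 20.8/100 = 0.7920.
Photons absorbed: 0.7920 × 2.939×10⁻⁵ = 2.328×10⁻⁵ mol.
Product: Φ × n_abs = 0.221 × 2.328×10⁻⁵ = 5.145×10⁻⁶ mol.

5.1×10⁻⁶ mol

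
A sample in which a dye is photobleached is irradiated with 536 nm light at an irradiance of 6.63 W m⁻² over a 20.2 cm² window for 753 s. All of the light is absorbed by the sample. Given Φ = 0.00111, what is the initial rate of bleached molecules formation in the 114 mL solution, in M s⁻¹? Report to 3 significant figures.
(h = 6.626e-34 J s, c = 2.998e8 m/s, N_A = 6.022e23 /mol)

5.84e-10 M s⁻¹

Photon energy at 536 nm: hc/λ = (6.626e-34)(2.998e8)/(536e-9) = 3.706e-19 J.
Energy delivered: (6.63 W m⁻²)(20.2e-4 m²)(753 s) = 10.08 J.
Photons incident: 10.08 / 3.706e-19 = 2.720e19, i.e. 2.720e19/6.022e23 = 4.517e-5 mol.
Product formed: 0.00111 × 4.517e-5 = 5.014e-8 mol.
Rate: 5.014e-8 mol / (753 s × 0.114 L) = 5.84e-10 M s⁻¹.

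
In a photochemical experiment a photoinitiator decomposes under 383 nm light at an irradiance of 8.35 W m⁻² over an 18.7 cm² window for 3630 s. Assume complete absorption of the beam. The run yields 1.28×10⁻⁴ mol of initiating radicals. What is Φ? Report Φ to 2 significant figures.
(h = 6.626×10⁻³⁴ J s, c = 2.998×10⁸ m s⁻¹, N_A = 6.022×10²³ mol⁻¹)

Photon energy at 383 nm: hc/λ = (6.626×10⁻³⁴)(2.998×10⁸)/(383×10⁻⁹) = 5.187×10⁻¹⁹ J.
Energy delivered: (8.35 W m⁻²)(18.7×10⁻⁴ m²)(3630 s) = 56.68 J.
Photons incident: 56.68 / 5.187×10⁻¹⁹ = 1.093×10²⁰, i.e. 1.093×10²⁰/6.022×10²³ = 1.815×10⁻⁴ mol.
Φ = 1.28×10⁻⁴ mol / 1.815×10⁻⁴ mol photons = 0.71.

Φ = 0.71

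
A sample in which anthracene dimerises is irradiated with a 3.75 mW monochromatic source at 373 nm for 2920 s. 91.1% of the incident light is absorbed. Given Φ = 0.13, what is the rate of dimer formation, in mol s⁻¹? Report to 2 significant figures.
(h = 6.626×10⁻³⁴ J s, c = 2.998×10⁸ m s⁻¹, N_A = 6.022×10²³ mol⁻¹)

Photon energy at 373 nm: hc/λ = (6.626×10⁻³⁴)(2.998×10⁸)/(373×10⁻⁹) = 5.326×10⁻¹⁹ J.
Energy delivered: (3.75 mW)(2920 s) = 10.95 J.
Photons incident: 10.95 / 5.326×10⁻¹⁹ = 2.056×10¹⁹, i.e. 2.056×10¹⁹/6.022×10²³ = 3.414×10⁻⁵ mol.
Photons absorbed: 0.911 × 3.414×10⁻⁵ = 3.110×10⁻⁵ mol.
Product formed: 0.13 × 3.110×10⁻⁵ = 4.043×10⁻⁶ mol.
Rate: 4.043×10⁻⁶ / 2920 s = 1.4×10⁻⁹ mol s⁻¹.

1.4×10⁻⁹ mol s⁻¹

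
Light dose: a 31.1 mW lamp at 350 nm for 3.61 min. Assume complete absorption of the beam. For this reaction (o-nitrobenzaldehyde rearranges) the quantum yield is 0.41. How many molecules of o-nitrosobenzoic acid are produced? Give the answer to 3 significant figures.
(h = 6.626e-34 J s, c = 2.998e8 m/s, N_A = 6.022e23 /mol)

4.87e18 molecules

Photon energy at 350 nm: hc/λ = (6.626e-34)(2.998e8)/(350e-9) = 5.676e-19 J.
Energy delivered: (31.1 mW)(216.6 s) = 6.736 J.
Photons incident: 6.736 / 5.676e-19 = 1.187e19, i.e. 1.187e19/6.022e23 = 1.971e-5 mol.
Product: Φ × n_abs = 0.41 × 1.971e-5 = 8.081e-6 mol.
As a count: 8.081e-6 × 6.022e23 = 4.87e18.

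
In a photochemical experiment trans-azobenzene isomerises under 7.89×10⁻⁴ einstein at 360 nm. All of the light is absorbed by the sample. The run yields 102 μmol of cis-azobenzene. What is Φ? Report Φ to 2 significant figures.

Φ = 0.13

Product: 102 μmol = 1.02×10⁻⁴ mol.
Φ = 1.02×10⁻⁴ mol / 7.89×10⁻⁴ mol photons = 0.13.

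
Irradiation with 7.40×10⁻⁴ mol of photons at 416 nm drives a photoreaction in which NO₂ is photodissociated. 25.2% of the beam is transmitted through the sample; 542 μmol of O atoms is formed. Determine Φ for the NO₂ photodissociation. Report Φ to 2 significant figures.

Φ = 0.98

Product: 542 μmol = 5.42×10⁻⁴ mol.
Fraction absorbed: 1 − 25.2/100 = 0.7480.
Photons absorbed: 0.7480 × 7.40×10⁻⁴ = 5.535×10⁻⁴ mol.
Φ = 5.42×10⁻⁴ mol / 5.535×10⁻⁴ mol photons = 0.98.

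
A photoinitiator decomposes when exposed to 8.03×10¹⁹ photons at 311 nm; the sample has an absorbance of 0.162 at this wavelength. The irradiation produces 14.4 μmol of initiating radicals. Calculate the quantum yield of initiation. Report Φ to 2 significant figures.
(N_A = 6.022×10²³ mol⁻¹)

Φ = 0.35

Product: 14.4 μmol = 1.44×10⁻⁵ mol.
Moles of photons: 8.03×10¹⁹ / 6.022×10²³ = 1.333×10⁻⁴ mol.
Fraction absorbed: 1 − 10^(−0.162) = 0.3113.
Photons absorbed: 0.3113 × 1.333×10⁻⁴ = 4.150×10⁻⁵ mol.
Φ = 1.44×10⁻⁵ mol / 4.150×10⁻⁵ mol photons = 0.35.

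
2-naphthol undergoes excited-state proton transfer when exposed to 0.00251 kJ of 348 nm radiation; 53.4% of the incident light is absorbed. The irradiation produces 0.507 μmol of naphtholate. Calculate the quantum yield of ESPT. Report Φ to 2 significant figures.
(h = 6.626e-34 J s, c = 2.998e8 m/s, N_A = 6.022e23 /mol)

Φ = 0.13

Product: 0.507 μmol = 5.07e-7 mol.
Photon energy at 348 nm: hc/λ = (6.626e-34)(2.998e8)/(348e-9) = 5.708e-19 J.
Incident energy: 0.00251 kJ = 2.51 J.
Photons incident: 2.51 / 5.708e-19 = 4.397e18, i.e. 4.397e18/6.022e23 = 7.302e-6 mol.
Photons absorbed: 0.534 × 7.302e-6 = 3.899e-6 mol.
Φ = 5.07e-7 mol / 3.899e-6 mol photons = 0.13.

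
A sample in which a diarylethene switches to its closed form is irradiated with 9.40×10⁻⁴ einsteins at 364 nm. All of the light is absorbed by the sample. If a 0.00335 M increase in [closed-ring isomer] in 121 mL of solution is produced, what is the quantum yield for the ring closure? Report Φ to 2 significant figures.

Product: (0.00335 M)(0.121 L) = 4.054×10⁻⁴ mol.
Φ = 4.054×10⁻⁴ mol / 9.40×10⁻⁴ mol photons = 0.43.

Φ = 0.43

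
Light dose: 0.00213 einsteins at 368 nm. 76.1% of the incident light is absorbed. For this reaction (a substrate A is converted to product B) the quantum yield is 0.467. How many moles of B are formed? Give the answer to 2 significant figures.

7.6×10⁻⁴ mol

Photons absorbed: 0.761 × 0.00213 = 0.001621 mol.
Product: Φ × n_abs = 0.467 × 0.001621 = 7.570×10⁻⁴ mol.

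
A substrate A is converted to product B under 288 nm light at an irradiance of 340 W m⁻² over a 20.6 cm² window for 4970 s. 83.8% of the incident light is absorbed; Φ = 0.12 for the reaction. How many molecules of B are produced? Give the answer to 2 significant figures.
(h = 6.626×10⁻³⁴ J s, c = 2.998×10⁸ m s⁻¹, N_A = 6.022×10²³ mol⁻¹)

5.1×10²⁰ molecules

Photon energy at 288 nm: hc/λ = (6.626×10⁻³⁴)(2.998×10⁸)/(288×10⁻⁹) = 6.897×10⁻¹⁹ J.
Energy delivered: (340 W m⁻²)(20.6×10⁻⁴ m²)(4970 s) = 3481 J.
Photons incident: 3481 / 6.897×10⁻¹⁹ = 5.047×10²¹, i.e. 5.047×10²¹/6.022×10²³ = 0.008381 mol.
Photons absorbed: 0.838 × 0.008381 = 0.007023 mol.
Product: Φ × n_abs = 0.12 × 0.007023 = 8.428×10⁻⁴ mol.
As a count: 8.428×10⁻⁴ × 6.022×10²³ = 5.1×10²⁰.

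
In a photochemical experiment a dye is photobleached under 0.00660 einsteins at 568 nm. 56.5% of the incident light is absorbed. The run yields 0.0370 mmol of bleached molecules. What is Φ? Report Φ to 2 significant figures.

Product: 0.0370 mmol = 3.70×10⁻⁵ mol.
Photons absorbed: 0.565 × 0.00660 = 0.003729 mol.
Φ = 3.70×10⁻⁵ mol / 0.003729 mol photons = 0.0099.

Φ = 0.0099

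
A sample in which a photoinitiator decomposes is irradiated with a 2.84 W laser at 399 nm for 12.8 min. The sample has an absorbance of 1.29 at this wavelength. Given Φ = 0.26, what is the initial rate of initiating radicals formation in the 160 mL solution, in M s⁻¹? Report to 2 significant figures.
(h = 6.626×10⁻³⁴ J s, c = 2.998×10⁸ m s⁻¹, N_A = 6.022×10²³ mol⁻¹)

Photon energy at 399 nm: hc/λ = (6.626×10⁻³⁴)(2.998×10⁸)/(399×10⁻⁹) = 4.979×10⁻¹⁹ J.
Energy delivered: (2.84 W)(768 s) = 2181 J.
Photons incident: 2181 / 4.979×10⁻¹⁹ = 4.380×10²¹, i.e. 4.380×10²¹/6.022×10²³ = 0.007273 mol.
Fraction absorbed: 1 − 10^(−1.29) = 0.9487.
Photons absorbed: 0.9487 × 0.007273 = 0.006900 mol.
Product formed: 0.26 × 0.006900 = 0.001794 mol.
Rate: 0.001794 mol / (768 s × 0.16 L) = 1.5×10⁻⁵ M s⁻¹.

1.5×10⁻⁵ M s⁻¹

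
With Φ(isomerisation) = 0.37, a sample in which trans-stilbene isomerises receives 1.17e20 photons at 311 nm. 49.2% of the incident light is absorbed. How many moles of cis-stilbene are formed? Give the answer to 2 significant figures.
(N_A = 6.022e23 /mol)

Moles of photons: 1.17e20 / 6.022e23 = 1.943e-4 mol.
Photons absorbed: 0.492 × 1.943e-4 = 9.560e-5 mol.
Product: Φ × n_abs = 0.37 × 9.560e-5 = 3.537e-5 mol.

3.5e-5 mol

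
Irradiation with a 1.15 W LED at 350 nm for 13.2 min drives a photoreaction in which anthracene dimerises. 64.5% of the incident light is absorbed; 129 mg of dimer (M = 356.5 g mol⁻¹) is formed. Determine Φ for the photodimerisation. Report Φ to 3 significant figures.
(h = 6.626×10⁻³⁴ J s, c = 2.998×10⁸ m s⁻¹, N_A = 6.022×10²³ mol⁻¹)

Φ = 0.211

Product: 129 mg / 356.5 g mol⁻¹ = 3.619×10⁻⁴ mol.
Photon energy at 350 nm: hc/λ = (6.626×10⁻³⁴)(2.998×10⁸)/(350×10⁻⁹) = 5.676×10⁻¹⁹ J.
Energy delivered: (1.15 W)(792 s) = 910.8 J.
Photons incident: 910.8 / 5.676×10⁻¹⁹ = 1.605×10²¹, i.e. 1.605×10²¹/6.022×10²³ = 0.002665 mol.
Photons absorbed: 0.645 × 0.002665 = 0.001719 mol.
Φ = 3.619×10⁻⁴ mol / 0.001719 mol photons = 0.211.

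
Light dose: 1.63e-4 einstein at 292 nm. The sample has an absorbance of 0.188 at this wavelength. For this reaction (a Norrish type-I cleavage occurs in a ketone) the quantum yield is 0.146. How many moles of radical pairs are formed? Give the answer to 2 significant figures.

8.4e-6 mol

Fraction absorbed: 1 − 10^(−0.188) = 0.3514.
Photons absorbed: 0.3514 × 1.63e-4 = 5.728e-5 mol.
Product: Φ × n_abs = 0.146 × 5.728e-5 = 8.363e-6 mol.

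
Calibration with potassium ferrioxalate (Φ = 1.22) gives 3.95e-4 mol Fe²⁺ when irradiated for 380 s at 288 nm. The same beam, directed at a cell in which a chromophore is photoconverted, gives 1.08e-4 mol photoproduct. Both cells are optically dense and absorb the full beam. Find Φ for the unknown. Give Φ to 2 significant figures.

Φ = 0.33

Photons absorbed by the actinometer: 3.95e-4 / 1.22 = 3.238e-4 mol.
Φ(unknown) = 1.08e-4 / 3.238e-4 = 0.33.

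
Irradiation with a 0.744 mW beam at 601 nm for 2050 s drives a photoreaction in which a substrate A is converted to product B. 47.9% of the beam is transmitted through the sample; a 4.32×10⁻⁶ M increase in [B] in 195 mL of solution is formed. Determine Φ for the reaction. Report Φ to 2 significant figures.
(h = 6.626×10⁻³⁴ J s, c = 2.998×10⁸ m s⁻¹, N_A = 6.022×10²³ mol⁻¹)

Product: (4.32×10⁻⁶ M)(0.195 L) = 8.424×10⁻⁷ mol.
Photon energy at 601 nm: hc/λ = (6.626×10⁻³⁴)(2.998×10⁸)/(601×10⁻⁹) = 3.305×10⁻¹⁹ J.
Energy delivered: (0.744 mW)(2050 s) = 1.525 J.
Photons incident: 1.525 / 3.305×10⁻¹⁹ = 4.614×10¹⁸, i.e. 4.614×10¹⁸/6.022×10²³ = 7.662×10⁻⁶ mol.
Fraction absorbed: 1 − 47.9/100 = 0.5210.
Photons absorbed: 0.5210 × 7.662×10⁻⁶ = 3.992×10⁻⁶ mol.
Φ = 8.424×10⁻⁷ mol / 3.992×10⁻⁶ mol photons = 0.21.

Φ = 0.21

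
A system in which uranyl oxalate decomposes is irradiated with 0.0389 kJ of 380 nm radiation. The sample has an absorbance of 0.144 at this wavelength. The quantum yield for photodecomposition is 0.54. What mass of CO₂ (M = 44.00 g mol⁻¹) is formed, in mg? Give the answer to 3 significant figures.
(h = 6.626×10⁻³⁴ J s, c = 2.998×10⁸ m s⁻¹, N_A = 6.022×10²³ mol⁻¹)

Photon energy at 380 nm: hc/λ = (6.626×10⁻³⁴)(2.998×10⁸)/(380×10⁻⁹) = 5.228×10⁻¹⁹ J.
Incident energy: 0.0389 kJ = 38.9 J.
Photons incident: 38.9 / 5.228×10⁻¹⁹ = 7.441×10¹⁹, i.e. 7.441×10¹⁹/6.022×10²³ = 1.236×10⁻⁴ mol.
Fraction absorbed: 1 − 10^(−0.144) = 0.2822.
Photons absorbed: 0.2822 × 1.236×10⁻⁴ = 3.488×10⁻⁵ mol.
Product: Φ × n_abs = 0.54 × 3.488×10⁻⁵ = 1.884×10⁻⁵ mol.
Mass: 1.884×10⁻⁵ × 44.00 = 8.290×10⁻⁴ g = 0.829 mg.

0.829 mg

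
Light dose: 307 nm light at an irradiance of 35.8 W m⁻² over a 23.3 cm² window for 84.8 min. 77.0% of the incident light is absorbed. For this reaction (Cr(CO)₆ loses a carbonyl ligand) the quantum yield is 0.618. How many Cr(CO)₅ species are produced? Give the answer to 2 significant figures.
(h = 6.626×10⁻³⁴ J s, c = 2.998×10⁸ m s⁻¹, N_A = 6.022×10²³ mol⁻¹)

3.1×10²⁰ species

Photon energy at 307 nm: hc/λ = (6.626×10⁻³⁴)(2.998×10⁸)/(307×10⁻⁹) = 6.471×10⁻¹⁹ J.
Energy delivered: (35.8 W m⁻²)(23.3×10⁻⁴ m²)(5088 s) = 424.4 J.
Photons incident: 424.4 / 6.471×10⁻¹⁹ = 6.558×10²⁰, i.e. 6.558×10²⁰/6.022×10²³ = 0.001089 mol.
Photons absorbed: 0.770 × 0.001089 = 8.385×10⁻⁴ mol.
Product: Φ × n_abs = 0.618 × 8.385×10⁻⁴ = 5.182×10⁻⁴ mol.
As a count: 5.182×10⁻⁴ × 6.022×10²³ = 3.1×10²⁰.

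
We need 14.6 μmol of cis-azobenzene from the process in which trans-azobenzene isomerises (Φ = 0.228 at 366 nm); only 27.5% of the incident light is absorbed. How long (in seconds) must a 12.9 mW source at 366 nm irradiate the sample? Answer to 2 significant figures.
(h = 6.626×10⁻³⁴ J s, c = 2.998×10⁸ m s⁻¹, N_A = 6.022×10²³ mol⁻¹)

t ≈ 5900 s

Product: 14.6 μmol = 1.46×10⁻⁵ mol.
Photons that must be absorbed: 1.46×10⁻⁵ / 0.228 = 6.404×10⁻⁵ mol.
Incident photons needed: 6.404×10⁻⁵ / 0.275 = 2.329×10⁻⁴ mol.
Photon energy: hc/λ = 5.428×10⁻¹⁹ J; per mole, 3.269×10⁵ J mol⁻¹.
Energy required: 2.329×10⁻⁴ × 3.269×10⁵ = 76.14 J.
Time: 76.14 J / 0.0129 W = 5900 s.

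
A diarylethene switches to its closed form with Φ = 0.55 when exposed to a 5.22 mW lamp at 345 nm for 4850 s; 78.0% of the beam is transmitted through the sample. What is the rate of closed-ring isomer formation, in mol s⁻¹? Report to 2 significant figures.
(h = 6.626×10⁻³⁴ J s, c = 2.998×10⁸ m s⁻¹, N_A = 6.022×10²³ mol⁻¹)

1.8×10⁻⁹ mol s⁻¹

Photon energy at 345 nm: hc/λ = (6.626×10⁻³⁴)(2.998×10⁸)/(345×10⁻⁹) = 5.758×10⁻¹⁹ J.
Energy delivered: (5.22 mW)(4850 s) = 25.32 J.
Photons incident: 25.32 / 5.758×10⁻¹⁹ = 4.397×10¹⁹, i.e. 4.397×10¹⁹/6.022×10²³ = 7.302×10⁻⁵ mol.
Fraction absorbed: 1 − 78.0/100 = 0.2200.
Photons absorbed: 0.2200 × 7.302×10⁻⁵ = 1.606×10⁻⁵ mol.
Product formed: 0.55 × 1.606×10⁻⁵ = 8.833×10⁻⁶ mol.
Rate: 8.833×10⁻⁶ / 4850 s = 1.8×10⁻⁹ mol s⁻¹.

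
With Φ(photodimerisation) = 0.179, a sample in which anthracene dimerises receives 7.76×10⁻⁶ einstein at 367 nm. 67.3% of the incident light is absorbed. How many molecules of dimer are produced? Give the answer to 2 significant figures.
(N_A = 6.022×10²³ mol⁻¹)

5.6×10¹⁷ molecules

Photons absorbed: 0.673 × 7.76×10⁻⁶ = 5.222×10⁻⁶ mol.
Product: Φ × n_abs = 0.179 × 5.222×10⁻⁶ = 9.347×10⁻⁷ mol.
As a count: 9.347×10⁻⁷ × 6.022×10²³ = 5.6×10¹⁷.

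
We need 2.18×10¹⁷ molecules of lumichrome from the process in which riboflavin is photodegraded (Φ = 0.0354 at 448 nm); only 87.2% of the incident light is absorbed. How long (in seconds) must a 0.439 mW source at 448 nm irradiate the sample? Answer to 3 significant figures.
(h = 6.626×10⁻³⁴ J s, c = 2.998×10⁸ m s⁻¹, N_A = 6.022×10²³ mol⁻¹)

t ≈ 7130 s

Product: 2.18×10¹⁷ / 6.022×10²³ = 3.620×10⁻⁷ mol.
Photons that must be absorbed: 3.620×10⁻⁷ / 0.0354 = 1.023×10⁻⁵ mol.
Incident photons needed: 1.023×10⁻⁵ / 0.872 = 1.173×10⁻⁵ mol.
Photon energy: hc/λ = 4.434×10⁻¹⁹ J; per mole, 2.670×10⁵ J mol⁻¹.
Energy required: 1.173×10⁻⁵ × 2.670×10⁵ = 3.132 J.
Time: 3.132 J / 0.000439 W = 7130 s.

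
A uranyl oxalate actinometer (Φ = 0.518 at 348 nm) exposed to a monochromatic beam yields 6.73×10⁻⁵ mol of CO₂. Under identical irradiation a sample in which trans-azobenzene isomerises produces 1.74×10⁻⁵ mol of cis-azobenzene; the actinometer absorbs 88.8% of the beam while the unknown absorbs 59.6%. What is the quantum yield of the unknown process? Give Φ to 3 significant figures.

Φ = 0.200

Photons absorbed by the actinometer: 6.73×10⁻⁵ / 0.518 = 1.299×10⁻⁴ mol.
Incident flux: 1.299×10⁻⁴ / 0.888 = 1.463×10⁻⁴ einstein.
Absorbed by unknown: 0.596 × 1.463×10⁻⁴ = 8.719×10⁻⁵ mol.
Φ(unknown) = 1.74×10⁻⁵ / 8.719×10⁻⁵ = 0.200.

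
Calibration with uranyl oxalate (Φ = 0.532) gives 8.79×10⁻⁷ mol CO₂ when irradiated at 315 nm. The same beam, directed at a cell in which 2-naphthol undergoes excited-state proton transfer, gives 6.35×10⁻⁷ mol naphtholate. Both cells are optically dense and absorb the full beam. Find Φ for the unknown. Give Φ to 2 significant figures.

Photons absorbed by the actinometer: 8.79×10⁻⁷ / 0.532 = 1.652×10⁻⁶ mol.
Φ(unknown) = 6.35×10⁻⁷ / 1.652×10⁻⁶ = 0.38.

Φ = 0.38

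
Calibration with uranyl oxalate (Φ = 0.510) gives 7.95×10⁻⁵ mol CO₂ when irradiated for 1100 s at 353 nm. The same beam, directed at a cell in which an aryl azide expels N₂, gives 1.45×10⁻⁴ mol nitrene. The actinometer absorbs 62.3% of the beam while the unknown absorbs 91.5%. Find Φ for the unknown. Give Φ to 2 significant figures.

Photons absorbed by the actinometer: 7.95×10⁻⁵ / 0.510 = 1.559×10⁻⁴ mol.
Incident flux: 1.559×10⁻⁴ / 0.623 = 2.502×10⁻⁴ einstein.
Absorbed by unknown: 0.915 × 2.502×10⁻⁴ = 2.289×10⁻⁴ mol.
Φ(unknown) = 1.45×10⁻⁴ / 2.289×10⁻⁴ = 0.63.

Φ = 0.63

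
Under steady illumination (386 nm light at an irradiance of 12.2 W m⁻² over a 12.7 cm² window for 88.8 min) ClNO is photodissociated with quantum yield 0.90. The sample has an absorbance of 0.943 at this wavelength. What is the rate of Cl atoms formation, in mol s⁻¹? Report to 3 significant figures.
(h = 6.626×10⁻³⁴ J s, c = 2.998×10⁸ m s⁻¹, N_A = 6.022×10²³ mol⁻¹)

Photon energy at 386 nm: hc/λ = (6.626×10⁻³⁴)(2.998×10⁸)/(386×10⁻⁹) = 5.146×10⁻¹⁹ J.
Energy delivered: (12.2 W m⁻²)(12.7×10⁻⁴ m²)(5328 s) = 82.55 J.
Photons incident: 82.55 / 5.146×10⁻¹⁹ = 1.604×10²⁰, i.e. 1.604×10²⁰/6.022×10²³ = 2.664×10⁻⁴ mol.
Fraction absorbed: 1 − 10^(−0.943) = 0.8860.
Photons absorbed: 0.8860 × 2.664×10⁻⁴ = 2.360×10⁻⁴ mol.
Product formed: 0.90 × 2.360×10⁻⁴ = 2.124×10⁻⁴ mol.
Rate: 2.124×10⁻⁴ / 5328 s = 3.99×10⁻⁸ mol s⁻¹.

3.99×10⁻⁸ mol s⁻¹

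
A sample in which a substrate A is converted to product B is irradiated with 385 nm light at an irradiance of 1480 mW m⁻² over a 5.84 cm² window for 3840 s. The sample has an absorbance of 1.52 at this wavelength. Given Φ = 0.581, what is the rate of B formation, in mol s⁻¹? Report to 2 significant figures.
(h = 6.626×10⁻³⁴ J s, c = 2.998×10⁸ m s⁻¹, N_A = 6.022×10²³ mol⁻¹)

1.6×10⁻⁹ mol s⁻¹

Photon energy at 385 nm: hc/λ = (6.626×10⁻³⁴)(2.998×10⁸)/(385×10⁻⁹) = 5.160×10⁻¹⁹ J.
Energy delivered: (1480 mW m⁻²)(5.84×10⁻⁴ m²)(3840 s) = 3.319 J.
Photons incident: 3.319 / 5.160×10⁻¹⁹ = 6.432×10¹⁸, i.e. 6.432×10¹⁸/6.022×10²³ = 1.068×10⁻⁵ mol.
Fraction absorbed: 1 − 10^(−1.52) = 0.9698.
Photons absorbed: 0.9698 × 1.068×10⁻⁵ = 1.036×10⁻⁵ mol.
Product formed: 0.581 × 1.036×10⁻⁵ = 6.019×10⁻⁶ mol.
Rate: 6.019×10⁻⁶ / 3840 s = 1.6×10⁻⁹ mol s⁻¹.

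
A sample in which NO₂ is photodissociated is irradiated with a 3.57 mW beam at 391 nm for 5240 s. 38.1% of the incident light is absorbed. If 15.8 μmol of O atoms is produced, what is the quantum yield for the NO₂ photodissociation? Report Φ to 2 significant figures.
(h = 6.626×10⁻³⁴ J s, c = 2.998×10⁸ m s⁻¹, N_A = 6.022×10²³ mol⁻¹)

Product: 15.8 μmol = 1.58×10⁻⁵ mol.
Photon energy at 391 nm: hc/λ = (6.626×10⁻³⁴)(2.998×10⁸)/(391×10⁻⁹) = 5.080×10⁻¹⁹ J.
Energy delivered: (3.57 mW)(5240 s) = 18.71 J.
Photons incident: 18.71 / 5.080×10⁻¹⁹ = 3.683×10¹⁹, i.e. 3.683×10¹⁹/6.022×10²³ = 6.116×10⁻⁵ mol.
Photons absorbed: 0.381 × 6.116×10⁻⁵ = 2.330×10⁻⁵ mol.
Φ = 1.58×10⁻⁵ mol / 2.330×10⁻⁵ mol photons = 0.68.

Φ = 0.68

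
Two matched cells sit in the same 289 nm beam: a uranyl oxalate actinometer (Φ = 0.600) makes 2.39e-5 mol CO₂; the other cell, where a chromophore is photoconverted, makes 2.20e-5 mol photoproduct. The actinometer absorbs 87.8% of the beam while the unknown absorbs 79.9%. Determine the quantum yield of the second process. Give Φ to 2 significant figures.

Photons absorbed by the actinometer: 2.39e-5 / 0.600 = 3.983e-5 mol.
Incident flux: 3.983e-5 / 0.878 = 4.536e-5 einstein.
Absorbed by unknown: 0.799 × 4.536e-5 = 3.624e-5 mol.
Φ(unknown) = 2.20e-5 / 3.624e-5 = 0.61.

Φ = 0.61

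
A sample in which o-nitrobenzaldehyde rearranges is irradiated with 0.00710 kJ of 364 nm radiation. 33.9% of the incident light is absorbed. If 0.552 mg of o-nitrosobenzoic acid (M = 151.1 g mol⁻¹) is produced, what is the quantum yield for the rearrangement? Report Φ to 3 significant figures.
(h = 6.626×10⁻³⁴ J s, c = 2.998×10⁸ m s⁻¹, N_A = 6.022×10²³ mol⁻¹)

Φ = 0.499

Product: 0.552 mg / 151.1 g mol⁻¹ = 3.653×10⁻⁶ mol.
Photon energy at 364 nm: hc/λ = (6.626×10⁻³⁴)(2.998×10⁸)/(364×10⁻⁹) = 5.457×10⁻¹⁹ J.
Incident energy: 0.00710 kJ = 7.10 J.
Photons incident: 7.10 / 5.457×10⁻¹⁹ = 1.301×10¹⁹, i.e. 1.301×10¹⁹/6.022×10²³ = 2.160×10⁻⁵ mol.
Photons absorbed: 0.339 × 2.160×10⁻⁵ = 7.322×10⁻⁶ mol.
Φ = 3.653×10⁻⁶ mol / 7.322×10⁻⁶ mol photons = 0.499.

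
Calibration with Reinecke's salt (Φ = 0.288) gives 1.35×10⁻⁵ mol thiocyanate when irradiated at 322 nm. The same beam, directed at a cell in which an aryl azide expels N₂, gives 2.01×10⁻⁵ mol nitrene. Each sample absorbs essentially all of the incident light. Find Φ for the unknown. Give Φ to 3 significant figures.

Photons absorbed by the actinometer: 1.35×10⁻⁵ / 0.288 = 4.688×10⁻⁵ mol.
Φ(unknown) = 2.01×10⁻⁵ / 4.688×10⁻⁵ = 0.429.

Φ = 0.429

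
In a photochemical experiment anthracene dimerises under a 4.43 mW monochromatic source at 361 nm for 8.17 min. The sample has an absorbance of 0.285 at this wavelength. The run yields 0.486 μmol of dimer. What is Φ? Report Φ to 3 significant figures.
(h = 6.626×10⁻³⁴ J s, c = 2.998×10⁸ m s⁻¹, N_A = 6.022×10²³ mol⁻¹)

Φ = 0.154

Product: 0.486 μmol = 4.86×10⁻⁷ mol.
Photon energy at 361 nm: hc/λ = (6.626×10⁻³⁴)(2.998×10⁸)/(361×10⁻⁹) = 5.503×10⁻¹⁹ J.
Energy delivered: (4.43 mW)(490.2 s) = 2.172 J.
Photons incident: 2.172 / 5.503×10⁻¹⁹ = 3.947×10¹⁸, i.e. 3.947×10¹⁸/6.022×10²³ = 6.554×10⁻⁶ mol.
Fraction absorbed: 1 − 10^(−0.285) = 0.4812.
Photons absorbed: 0.4812 × 6.554×10⁻⁶ = 3.154×10⁻⁶ mol.
Φ = 4.86×10⁻⁷ mol / 3.154×10⁻⁶ mol photons = 0.154.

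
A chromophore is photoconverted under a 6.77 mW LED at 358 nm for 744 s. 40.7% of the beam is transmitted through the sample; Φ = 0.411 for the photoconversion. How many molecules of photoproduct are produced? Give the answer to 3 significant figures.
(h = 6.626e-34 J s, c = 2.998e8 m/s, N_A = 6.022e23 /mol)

2.21e18 molecules

Photon energy at 358 nm: hc/λ = (6.626e-34)(2.998e8)/(358e-9) = 5.549e-19 J.
Energy delivered: (6.77 mW)(744 s) = 5.037 J.
Photons incident: 5.037 / 5.549e-19 = 9.077e18, i.e. 9.077e18/6.022e23 = 1.507e-5 mol.
Fraction absorbed: 1 − 40.7/100 = 0.5930.
Photons absorbed: 0.5930 × 1.507e-5 = 8.937e-6 mol.
Product: Φ × n_abs = 0.411 × 8.937e-6 = 3.673e-6 mol.
As a count: 3.673e-6 × 6.022e23 = 2.21e18.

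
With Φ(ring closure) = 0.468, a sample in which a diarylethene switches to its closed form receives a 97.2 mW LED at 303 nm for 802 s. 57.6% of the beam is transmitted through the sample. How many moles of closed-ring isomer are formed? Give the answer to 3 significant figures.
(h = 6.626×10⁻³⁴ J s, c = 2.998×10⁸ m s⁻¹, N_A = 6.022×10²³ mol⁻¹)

Photon energy at 303 nm: hc/λ = (6.626×10⁻³⁴)(2.998×10⁸)/(303×10⁻⁹) = 6.556×10⁻¹⁹ J.
Energy delivered: (97.2 mW)(802 s) = 77.95 J.
Photons incident: 77.95 / 6.556×10⁻¹⁹ = 1.189×10²⁰, i.e. 1.189×10²⁰/6.022×10²³ = 1.974×10⁻⁴ mol.
Fraction absorbed: 1 − 57.6/100 = 0.4240.
Photons absorbed: 0.4240 × 1.974×10⁻⁴ = 8.370×10⁻⁵ mol.
Product: Φ × n_abs = 0.468 × 8.370×10⁻⁵ = 3.917×10⁻⁵ mol.

3.92×10⁻⁵ mol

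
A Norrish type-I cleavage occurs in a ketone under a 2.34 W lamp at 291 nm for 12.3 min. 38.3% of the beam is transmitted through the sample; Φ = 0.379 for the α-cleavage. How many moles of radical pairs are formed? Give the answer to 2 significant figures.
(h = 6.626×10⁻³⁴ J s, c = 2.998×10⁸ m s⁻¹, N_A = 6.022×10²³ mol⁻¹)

Photon energy at 291 nm: hc/λ = (6.626×10⁻³⁴)(2.998×10⁸)/(291×10⁻⁹) = 6.826×10⁻¹⁹ J.
Energy delivered: (2.34 W)(738 s) = 1727 J.
Photons incident: 1727 / 6.826×10⁻¹⁹ = 2.530×10²¹, i.e. 2.530×10²¹/6.022×10²³ = 0.004201 mol.
Fraction absorbed: 1 − 38.3/100 = 0.6170.
Photons absorbed: 0.6170 × 0.004201 = 0.002592 mol.
Product: Φ × n_abs = 0.379 × 0.002592 = 9.824×10⁻⁴ mol.

9.8×10⁻⁴ mol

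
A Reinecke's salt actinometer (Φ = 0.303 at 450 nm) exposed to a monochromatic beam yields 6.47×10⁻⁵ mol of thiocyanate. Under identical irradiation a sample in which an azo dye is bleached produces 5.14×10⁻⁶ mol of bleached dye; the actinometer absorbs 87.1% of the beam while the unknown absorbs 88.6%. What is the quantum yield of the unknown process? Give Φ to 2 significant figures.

Φ = 0.024

Photons absorbed by the actinometer: 6.47×10⁻⁵ / 0.303 = 2.135×10⁻⁴ mol.
Incident flux: 2.135×10⁻⁴ / 0.871 = 2.451×10⁻⁴ einstein.
Absorbed by unknown: 0.886 × 2.451×10⁻⁴ = 2.172×10⁻⁴ mol.
Φ(unknown) = 5.14×10⁻⁶ / 2.172×10⁻⁴ = 0.024.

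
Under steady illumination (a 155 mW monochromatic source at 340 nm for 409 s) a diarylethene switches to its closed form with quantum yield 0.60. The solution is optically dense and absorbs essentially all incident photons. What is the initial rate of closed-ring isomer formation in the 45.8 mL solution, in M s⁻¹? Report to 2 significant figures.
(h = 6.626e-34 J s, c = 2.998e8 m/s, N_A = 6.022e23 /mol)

Photon energy at 340 nm: hc/λ = (6.626e-34)(2.998e8)/(340e-9) = 5.843e-19 J.
Energy delivered: (155 mW)(409 s) = 63.39 J.
Photons incident: 63.39 / 5.843e-19 = 1.085e20, i.e. 1.085e20/6.022e23 = 1.802e-4 mol.
Product formed: 0.60 × 1.802e-4 = 1.081e-4 mol.
Rate: 1.081e-4 mol / (409 s × 0.0458 L) = 5.8e-6 M s⁻¹.

5.8e-6 M s⁻¹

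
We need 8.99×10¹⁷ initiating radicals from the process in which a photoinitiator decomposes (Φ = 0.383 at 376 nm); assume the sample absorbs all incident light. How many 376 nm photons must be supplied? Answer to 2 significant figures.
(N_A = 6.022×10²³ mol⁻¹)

Product: 8.99×10¹⁷ / 6.022×10²³ = 1.493×10⁻⁶ mol.
Photons that must be absorbed: 1.493×10⁻⁶ / 0.383 = 3.898×10⁻⁶ mol.
Photon count: 3.898×10⁻⁶ × 6.022×10²³ = 2.3×10¹⁸.

2.3×10¹⁸ photons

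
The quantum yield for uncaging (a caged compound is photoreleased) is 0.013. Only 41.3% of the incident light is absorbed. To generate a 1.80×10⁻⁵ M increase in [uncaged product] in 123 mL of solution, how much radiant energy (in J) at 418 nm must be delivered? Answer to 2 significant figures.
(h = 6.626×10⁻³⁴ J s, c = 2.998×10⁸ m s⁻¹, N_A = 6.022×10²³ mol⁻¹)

Product: (1.80×10⁻⁵ M)(0.123 L) = 2.214×10⁻⁶ mol.
Photons that must be absorbed: 2.214×10⁻⁶ / 0.013 = 1.703×10⁻⁴ mol.
Incident photons needed: 1.703×10⁻⁴ / 0.413 = 4.123×10⁻⁴ mol.
Photon energy: hc/λ = 4.752×10⁻¹⁹ J; per mole, 2.862×10⁵ J mol⁻¹.
Energy required: 4.123×10⁻⁴ × 2.862×10⁵ = 120 J.

120 J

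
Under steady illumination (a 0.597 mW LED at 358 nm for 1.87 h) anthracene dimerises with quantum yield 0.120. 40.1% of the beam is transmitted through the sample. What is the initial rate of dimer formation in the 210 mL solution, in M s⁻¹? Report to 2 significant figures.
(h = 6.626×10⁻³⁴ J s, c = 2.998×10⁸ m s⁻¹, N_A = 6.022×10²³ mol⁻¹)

Photon energy at 358 nm: hc/λ = (6.626×10⁻³⁴)(2.998×10⁸)/(358×10⁻⁹) = 5.549×10⁻¹⁹ J.
Energy delivered: (0.597 mW)(6732 s) = 4.019 J.
Photons incident: 4.019 / 5.549×10⁻¹⁹ = 7.243×10¹⁸, i.e. 7.243×10¹⁸/6.022×10²³ = 1.203×10⁻⁵ mol.
Fraction absorbed: 1 − 40.1/100 = 0.5990.
Photons absorbed: 0.5990 × 1.203×10⁻⁵ = 7.206×10⁻⁶ mol.
Product formed: 0.120 × 7.206×10⁻⁶ = 8.647×10⁻⁷ mol.
Rate: 8.647×10⁻⁷ mol / (6732 s × 0.21 L) = 6.1×10⁻¹⁰ M s⁻¹.

6.1×10⁻¹⁰ M s⁻¹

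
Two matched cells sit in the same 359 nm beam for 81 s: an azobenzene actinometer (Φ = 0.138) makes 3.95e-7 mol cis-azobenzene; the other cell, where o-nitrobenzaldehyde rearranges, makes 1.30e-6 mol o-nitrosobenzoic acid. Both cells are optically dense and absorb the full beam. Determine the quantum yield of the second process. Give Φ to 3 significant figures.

Φ = 0.454

Photons absorbed by the actinometer: 3.95e-7 / 0.138 = 2.862e-6 mol.
Φ(unknown) = 1.30e-6 / 2.862e-6 = 0.454.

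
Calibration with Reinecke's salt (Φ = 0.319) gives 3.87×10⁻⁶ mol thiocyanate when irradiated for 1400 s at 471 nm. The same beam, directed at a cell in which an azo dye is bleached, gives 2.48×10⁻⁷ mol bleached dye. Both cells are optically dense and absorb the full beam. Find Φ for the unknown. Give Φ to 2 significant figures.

Φ = 0.020

Photons absorbed by the actinometer: 3.87×10⁻⁶ / 0.319 = 1.213×10⁻⁵ mol.
Φ(unknown) = 2.48×10⁻⁷ / 1.213×10⁻⁵ = 0.020.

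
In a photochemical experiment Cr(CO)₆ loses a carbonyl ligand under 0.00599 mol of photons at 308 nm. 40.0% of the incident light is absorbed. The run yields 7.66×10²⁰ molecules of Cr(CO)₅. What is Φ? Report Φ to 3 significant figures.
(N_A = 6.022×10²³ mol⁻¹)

Product: 7.66×10²⁰ / 6.022×10²³ = 0.001272 mol.
Photons absorbed: 0.400 × 0.00599 = 0.002396 mol.
Φ = 0.001272 mol / 0.002396 mol photons = 0.531.

Φ = 0.531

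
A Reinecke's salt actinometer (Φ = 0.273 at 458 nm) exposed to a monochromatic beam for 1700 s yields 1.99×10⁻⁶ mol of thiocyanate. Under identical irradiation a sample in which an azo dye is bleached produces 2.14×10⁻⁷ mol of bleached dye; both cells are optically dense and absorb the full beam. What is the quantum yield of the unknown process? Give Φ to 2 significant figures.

Photons absorbed by the actinometer: 1.99×10⁻⁶ / 0.273 = 7.289×10⁻⁶ mol.
Φ(unknown) = 2.14×10⁻⁷ / 7.289×10⁻⁶ = 0.029.

Φ = 0.029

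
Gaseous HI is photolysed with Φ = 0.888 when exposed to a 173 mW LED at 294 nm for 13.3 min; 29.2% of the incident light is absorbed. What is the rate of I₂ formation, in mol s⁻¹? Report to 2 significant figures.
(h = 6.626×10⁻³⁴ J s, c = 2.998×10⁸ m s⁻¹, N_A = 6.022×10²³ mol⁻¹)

Photon energy at 294 nm: hc/λ = (6.626×10⁻³⁴)(2.998×10⁸)/(294×10⁻⁹) = 6.757×10⁻¹⁹ J.
Energy delivered: (173 mW)(798 s) = 138.1 J.
Photons incident: 138.1 / 6.757×10⁻¹⁹ = 2.044×10²⁰, i.e. 2.044×10²⁰/6.022×10²³ = 3.394×10⁻⁴ mol.
Photons absorbed: 0.292 × 3.394×10⁻⁴ = 9.910×10⁻⁵ mol.
Product formed: 0.888 × 9.910×10⁻⁵ = 8.800×10⁻⁵ mol.
Rate: 8.800×10⁻⁵ / 798 s = 1.1×10⁻⁷ mol s⁻¹.

1.1×10⁻⁷ mol s⁻¹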